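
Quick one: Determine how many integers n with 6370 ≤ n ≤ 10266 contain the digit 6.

1494

The integers in [6370, 10266] that contain the digit 6: 6370, 6371, 6372, 6373, 6374, 6375, …, 10265, 10266.
1494 qualify.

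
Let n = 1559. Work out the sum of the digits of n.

20

1+5+5+9 = 20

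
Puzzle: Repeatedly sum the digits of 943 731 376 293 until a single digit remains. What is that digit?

9+4+3+7+3+1+3+7+6+2+9+3 = 57
5+7 = 12
1+2 = 3

3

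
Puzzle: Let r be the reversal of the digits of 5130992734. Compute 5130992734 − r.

758002419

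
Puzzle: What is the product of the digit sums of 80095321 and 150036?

S(80095321) = 8+0+0+9+5+3+2+1 = 28.
S(150036) = 1+5+0+0+3+6 = 15.
28 · 15 = 420.

420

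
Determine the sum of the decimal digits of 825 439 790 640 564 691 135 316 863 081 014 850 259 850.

8+2+5+4+3+9+7+9+0+6+4+0+5+6+4+6+9+1+1+3+5+3+1+6+8+6+3+0+8+1+0+1+4+8+5+0+2+5+9+8+5+0 = 180

180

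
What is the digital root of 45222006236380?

4+5+2+2+2+0+0+6+2+3+6+3+8+0 = 43
4+3 = 7

7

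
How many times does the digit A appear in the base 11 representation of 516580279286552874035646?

516580279286552874035646 in base 11 is 6389555A7A41341A64A2823.
The digit A appears 4 times.

4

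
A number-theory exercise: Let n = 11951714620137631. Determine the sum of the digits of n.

1+1+9+5+1+7+1+4+6+2+0+1+3+7+6+3+1 = 58

58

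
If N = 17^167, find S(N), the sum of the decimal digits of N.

908

17^167 = 30547091808527362773986691321852629083823574079765768185848040358107564619317985530471243444958185048042401211714302836115633082468984075243653357727157922015870183248952228712277361457453324169506995593073
Sum of its 206 digits: 908.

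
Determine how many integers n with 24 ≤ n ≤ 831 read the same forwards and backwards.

The integers in [24, 831] that read the same forwards and backwards: 33, 44, 55, 66, 77, 88, …, 818, 828.
80 qualify.

80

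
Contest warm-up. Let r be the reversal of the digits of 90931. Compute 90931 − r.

Reverse of 90931 is 13909.
90931 − 13909 = 77022

77022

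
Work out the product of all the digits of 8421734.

8×4×2×1×7×3×4 = 5376

5376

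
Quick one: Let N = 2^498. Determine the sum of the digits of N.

2^498 = 818347651974035467503297424206899788054160511510766197370822842024033449101168638720817523081476039287721671031890017752304314136471348263332131897344
Sum of its 150 digits: 613.

613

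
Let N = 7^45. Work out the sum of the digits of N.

163

7^45 = 107006904423598033356356300384937784807
Sum of its 39 digits: 163.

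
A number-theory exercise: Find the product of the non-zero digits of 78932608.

145152

7×8×9×3×2×6×8 = 145152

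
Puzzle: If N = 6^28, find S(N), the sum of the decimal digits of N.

90

6^28 = 6140942214464815497216
Sum of its 22 digits: 90.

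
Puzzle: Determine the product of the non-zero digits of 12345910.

1×2×3×4×5×9×1 = 1080

1080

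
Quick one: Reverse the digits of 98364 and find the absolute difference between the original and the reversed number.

51975

Reverse of 98364 is 46389.
|98364 − 46389| = 51975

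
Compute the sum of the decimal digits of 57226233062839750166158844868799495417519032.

5+7+2+2+6+2+3+3+0+6+2+8+3+9+7+5+0+1+6+6+1+5+8+8+4+4+8+6+8+7+9+9+4+9+5+4+1+7+5+1+9+0+3+2 = 210

210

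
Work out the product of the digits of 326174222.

8064

3×2×6×1×7×4×2×2×2 = 8064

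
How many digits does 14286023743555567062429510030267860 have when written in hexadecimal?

14286023743555567062429510030267860 in base 16 is 2C05AF84F24323BF34097033715D4, which has 29 digits.

29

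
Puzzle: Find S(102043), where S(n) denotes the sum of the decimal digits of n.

1+0+2+0+4+3 = 10

10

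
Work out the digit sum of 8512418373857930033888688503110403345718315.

180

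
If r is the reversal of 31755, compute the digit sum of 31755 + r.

Reversal of 31755 is 55713; 31755 + 55713 = 87468.
Digit sum of 87468: 8+7+4+6+8 = 33.

33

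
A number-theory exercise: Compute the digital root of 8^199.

8

The digital root of n equals n mod 9 (or 9 when 9 | n), so we need 8^199 mod 9.
8^199 ≡ 8 (mod 9), so the digital root is 8.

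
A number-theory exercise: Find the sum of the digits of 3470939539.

3+4+7+0+9+3+9+5+3+9 = 52

52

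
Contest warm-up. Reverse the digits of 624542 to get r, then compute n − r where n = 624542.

379116

Reverse of 624542 is 245426.
624542 − 245426 = 379116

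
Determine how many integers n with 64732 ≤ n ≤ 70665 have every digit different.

The integers in [64732, 70665] that have every digit different: 64732, 64735, 64738, 64739, 64750, 64751, …, 70658, 70659.
1690 qualify.

1690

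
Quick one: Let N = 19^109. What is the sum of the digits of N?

19^109 = 24218235827108619536177258655689905274733087906973668975273015474087845429471321842394188336521448527266621220099983995505013875436008159779
Sum of its 140 digits: 658.

658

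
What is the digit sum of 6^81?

6^81 = 1072139461476102327188594863736626789369714638009610458844102656
Sum of its 64 digits: 288.

288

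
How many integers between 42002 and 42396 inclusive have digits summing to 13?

26

The integers in [42002, 42396] that have digits summing to 13: 42007, 42016, 42025, 42034, 42043, 42052, …, 42331, 42340.
26 qualify.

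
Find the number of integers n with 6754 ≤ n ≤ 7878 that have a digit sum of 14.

The integers in [6754, 7878] that have a digit sum of 14: 6800, 7007, 7016, 7025, 7034, 7043, …, 7610, 7700.
37 qualify.

37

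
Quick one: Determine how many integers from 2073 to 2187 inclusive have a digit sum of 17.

The integers in [2073, 2187] that have a digit sum of 17: 2078, 2087, 2096, 2159, 2168, 2177, 2186.
7 qualify.

7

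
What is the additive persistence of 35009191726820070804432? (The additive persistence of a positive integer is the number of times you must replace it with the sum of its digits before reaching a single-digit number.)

2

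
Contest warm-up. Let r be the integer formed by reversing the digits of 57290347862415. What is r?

Reversing 57290347862415 gives 51426874309275.

51426874309275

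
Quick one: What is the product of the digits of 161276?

504

1×6×1×2×7×6 = 504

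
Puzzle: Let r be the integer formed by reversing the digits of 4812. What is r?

2184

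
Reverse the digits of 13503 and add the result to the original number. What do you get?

44034

Reverse of 13503 is 30531.
13503 + 30531 = 44034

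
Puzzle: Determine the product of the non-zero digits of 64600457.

20160

6×4×6×4×5×7 = 20160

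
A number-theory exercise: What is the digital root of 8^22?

1

The digital root of n equals n mod 9 (or 9 when 9 | n), so we need 8^22 mod 9.
8^22 ≡ 1 (mod 9), so the digital root is 1.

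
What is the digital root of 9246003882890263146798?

6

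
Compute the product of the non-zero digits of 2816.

96

2×8×1×6 = 96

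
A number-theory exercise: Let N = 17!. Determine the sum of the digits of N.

17! = 355687428096000
Sum of its 15 digits: 63.

63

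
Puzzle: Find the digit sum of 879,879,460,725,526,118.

8+7+9+8+7+9+4+6+0+7+2+5+5+2+6+1+1+8 = 95

95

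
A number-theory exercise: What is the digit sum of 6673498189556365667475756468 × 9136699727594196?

6673498189556365667475756468 × 9136699727594196 = 60973749090620006375379551154445508826259728
Sum of its 44 digits: 198.

198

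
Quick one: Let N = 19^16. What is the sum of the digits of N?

19^16 = 288441413567621167681
Sum of its 21 digits: 91.

91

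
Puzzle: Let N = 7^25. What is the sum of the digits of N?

7^25 = 1341068619663964900807
Sum of its 22 digits: 97.

97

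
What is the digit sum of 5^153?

503

5^153 = 87581154020301066932733098955619758205016371367282235734816767743111942667866287592914886772632598876953125
Sum of its 107 digits: 503.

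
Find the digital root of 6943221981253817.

8

6+9+4+3+2+2+1+9+8+1+2+5+3+8+1+7 = 71
7+1 = 8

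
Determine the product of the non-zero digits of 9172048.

4032

9×1×7×2×4×8 = 4032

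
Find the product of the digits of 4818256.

4×8×1×8×2×5×6 = 15360

15360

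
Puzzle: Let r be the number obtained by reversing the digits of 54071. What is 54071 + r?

Reverse of 54071 is 17045.
54071 + 17045 = 71116

71116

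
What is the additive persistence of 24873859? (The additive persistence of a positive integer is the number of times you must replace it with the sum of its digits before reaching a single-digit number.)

3

24873859 → 46 → 10 → 1 (3 steps)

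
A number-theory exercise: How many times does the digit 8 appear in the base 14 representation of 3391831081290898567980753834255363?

3391831081290898567980753834255363 in base 14 is 1D680080A2A72B08B87258C1DB7DD1.
The digit 8 appears 5 times.

5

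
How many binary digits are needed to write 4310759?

4310759 in base 2 is 10000011100011011100111, which has 23 digits.

23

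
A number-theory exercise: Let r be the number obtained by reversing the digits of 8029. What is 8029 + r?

Reverse of 8029 is 9208.
8029 + 9208 = 17237

17237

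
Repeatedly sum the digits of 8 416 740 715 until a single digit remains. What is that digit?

7

8+4+1+6+7+4+0+7+1+5 = 43
4+3 = 7
(Equivalently, 8 416 740 715 mod 9 = 7.)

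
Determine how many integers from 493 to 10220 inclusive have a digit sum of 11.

The integers in [493, 10220] that have a digit sum of 11: 506, 515, 524, 533, 542, 551, …, 10208, 10217.
325 qualify.

325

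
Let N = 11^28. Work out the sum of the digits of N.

11^28 = 144209936106499234037676064081
Sum of its 30 digits: 124.

124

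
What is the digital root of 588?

5+8+8 = 21
2+1 = 3

3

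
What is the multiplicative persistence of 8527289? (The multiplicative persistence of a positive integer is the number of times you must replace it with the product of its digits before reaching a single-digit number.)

8527289 → 80640 → 0 (2 steps)

2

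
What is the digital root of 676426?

6+7+6+4+2+6 = 31
3+1 = 4
(Equivalently, 676426 mod 9 = 4.)

4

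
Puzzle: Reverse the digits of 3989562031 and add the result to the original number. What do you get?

5292221924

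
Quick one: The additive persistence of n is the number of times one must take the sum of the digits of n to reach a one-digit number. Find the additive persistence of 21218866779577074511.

21218866779577074511 → 94 → 13 → 4 (3 steps)

3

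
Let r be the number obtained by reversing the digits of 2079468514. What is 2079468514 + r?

6238118216

Reverse of 2079468514 is 4158649702.
2079468514 + 4158649702 = 6238118216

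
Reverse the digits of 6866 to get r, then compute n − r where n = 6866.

180

Reverse of 6866 is 6686.
6866 − 6686 = 180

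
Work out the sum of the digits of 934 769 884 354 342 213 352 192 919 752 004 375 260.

167

9+3+4+7+6+9+8+8+4+3+5+4+3+4+2+2+1+3+3+5+2+1+9+2+9+1+9+7+5+2+0+0+4+3+7+5+2+6+0 = 167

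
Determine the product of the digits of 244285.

2×4×4×2×8×5 = 2560

2560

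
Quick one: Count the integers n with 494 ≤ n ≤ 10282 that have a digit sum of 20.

The integers in [494, 10282] that have a digit sum of 20: 497, 569, 578, 587, 596, 659, …, 9920, 10199.
629 qualify.

629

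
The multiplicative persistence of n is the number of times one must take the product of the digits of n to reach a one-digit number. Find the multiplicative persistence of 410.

1

410 → 0 (1 step)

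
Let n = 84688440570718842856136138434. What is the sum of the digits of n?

136

8+4+6+8+8+4+4+0+5+7+0+7+1+8+8+4+2+8+5+6+1+3+6+1+3+8+4+3+4 = 136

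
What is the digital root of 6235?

6+2+3+5 = 16
1+6 = 7
(Equivalently, 6235 mod 9 = 7.)

7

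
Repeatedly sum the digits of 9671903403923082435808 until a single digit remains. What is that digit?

4

9+6+7+1+9+0+3+4+0+3+9+2+3+0+8+2+4+3+5+8+0+8 = 94
9+4 = 13
1+3 = 4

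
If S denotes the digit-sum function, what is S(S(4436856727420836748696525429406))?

8

First digit sum: 152.
1+5+2 = 8.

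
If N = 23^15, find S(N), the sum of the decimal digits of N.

23^15 = 266635235464391245607
Sum of its 21 digits: 89.

89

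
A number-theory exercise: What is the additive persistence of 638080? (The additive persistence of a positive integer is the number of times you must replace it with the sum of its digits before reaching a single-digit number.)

638080 → 25 → 7 (2 steps)

2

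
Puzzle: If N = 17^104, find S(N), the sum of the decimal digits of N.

631

17^104 = 92616384514023830505527756621603806691702589859285587757643739913453969611054647959639422888955801421667619917987775636617851521
Sum of its 128 digits: 631.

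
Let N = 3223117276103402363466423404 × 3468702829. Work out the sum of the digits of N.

3223117276103402363466423404 × 3468702829 = 11180036013818645874681269107966609916
Sum of its 38 digits: 167.

167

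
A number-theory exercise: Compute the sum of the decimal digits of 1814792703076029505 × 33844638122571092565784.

160

1814792703076029505 × 33844638122571092565784 = 61421002303090829470485560169237737456920
Sum of its 41 digits: 160.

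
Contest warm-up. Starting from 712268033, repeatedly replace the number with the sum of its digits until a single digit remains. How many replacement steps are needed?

2

712268033 → 32 → 5 (2 steps)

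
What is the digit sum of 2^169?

209

2^169 = 748288838313422294120286634350736906063837462003712
Sum of its 51 digits: 209.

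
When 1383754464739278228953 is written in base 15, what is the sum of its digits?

1383754464739278228953 in base 15 is E0A0504999E85CCC88.
Digit sum: 14+0+10+0+5+0+4+9+9+9+14+8+5+12+12+12+8+8 = 139.

139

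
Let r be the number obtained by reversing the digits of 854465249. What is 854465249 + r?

Reverse of 854465249 is 942564458.
854465249 + 942564458 = 1797029707

1797029707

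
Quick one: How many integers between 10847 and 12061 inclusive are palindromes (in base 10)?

The integers in [10847, 12061] that are palindromes (in base 10): 10901, 11011, 11111, 11211, 11311, 11411, …, 11911, 12021.
12 qualify.

12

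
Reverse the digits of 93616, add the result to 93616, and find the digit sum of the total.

23

Reversal of 93616 is 61639; 93616 + 61639 = 155255.
Digit sum of 155255: 1+5+5+2+5+5 = 23.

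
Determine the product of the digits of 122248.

1×2×2×2×4×8 = 256

256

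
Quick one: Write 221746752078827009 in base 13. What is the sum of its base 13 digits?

113

221746752078827009 in base 13 is 4441A6BCC4748A88.
Digit sum: 4+4+4+1+10+6+11+12+12+4+7+4+8+10+8+8 = 113.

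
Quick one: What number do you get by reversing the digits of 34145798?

Reversing 34145798 gives 89754143.

89754143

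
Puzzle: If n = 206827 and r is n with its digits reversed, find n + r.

935429

Reverse of 206827 is 728602.
206827 + 728602 = 935429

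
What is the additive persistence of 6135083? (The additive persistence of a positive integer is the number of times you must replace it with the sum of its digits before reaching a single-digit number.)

6135083 → 26 → 8 (2 steps)

2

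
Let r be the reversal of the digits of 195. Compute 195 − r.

-396

Reverse of 195 is 591.
195 − 591 = -396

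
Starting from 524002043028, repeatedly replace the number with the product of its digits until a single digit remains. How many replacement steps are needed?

1

524002043028 → 0 (1 step)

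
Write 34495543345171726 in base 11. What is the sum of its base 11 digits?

34495543345171726 in base 11 is 8292385860431494.
Digit sum: 8+2+9+2+3+8+5+8+6+0+4+3+1+4+9+4 = 76.

76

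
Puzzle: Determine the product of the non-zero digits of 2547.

2×5×4×7 = 280

280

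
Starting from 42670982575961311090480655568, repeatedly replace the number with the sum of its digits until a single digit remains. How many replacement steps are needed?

42670982575961311090480655568 → 132 → 6 (2 steps)

2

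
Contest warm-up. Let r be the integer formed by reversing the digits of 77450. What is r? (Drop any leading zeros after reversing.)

5477

Reversing 77450 gives 5477.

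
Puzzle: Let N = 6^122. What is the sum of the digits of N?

6^122 = 85990910376963959192066473501852790909859449754411270275114275176943066770808840203664292315136
Sum of its 95 digits: 432.

432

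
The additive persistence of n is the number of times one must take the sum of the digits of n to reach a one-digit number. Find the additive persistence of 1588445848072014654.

3

1588445848072014654 → 84 → 12 → 3 (3 steps)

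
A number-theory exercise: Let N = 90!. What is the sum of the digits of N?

90! = 1485715964481761497309522733620825737885569961284688766942216863704985393094065876545992131370884059645617234469978112000000000000000000000
Sum of its 139 digits: 585.

585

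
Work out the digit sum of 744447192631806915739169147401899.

159

7+4+4+4+4+7+1+9+2+6+3+1+8+0+6+9+1+5+7+3+9+1+6+9+1+4+7+4+0+1+8+9+9 = 159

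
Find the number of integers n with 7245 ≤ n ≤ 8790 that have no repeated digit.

The integers in [7245, 8790] that have no repeated digit: 7245, 7246, 7248, 7249, 7250, 7251, …, 8769, 8790.
810 qualify.

810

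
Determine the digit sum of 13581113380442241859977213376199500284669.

177

1+3+5+8+1+1+1+3+3+8+0+4+4+2+2+4+1+8+5+9+9+7+7+2+1+3+3+7+6+1+9+9+5+0+0+2+8+4+6+6+9 = 177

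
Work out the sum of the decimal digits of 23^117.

719

23^117 = 2099697900880111780612874579046384971121280921205556667872438286436289288241533475908372710840807983799864713718934796766070341262407620554769043038216722154103
Sum of its 160 digits: 719.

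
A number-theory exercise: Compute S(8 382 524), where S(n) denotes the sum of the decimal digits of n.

32

8+3+8+2+5+2+4 = 32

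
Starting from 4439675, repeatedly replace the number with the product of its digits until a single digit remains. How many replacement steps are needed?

2

4439675 → 90720 → 0 (2 steps)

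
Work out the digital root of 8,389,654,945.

8+3+8+9+6+5+4+9+4+5 = 61
6+1 = 7
(Equivalently, 8,389,654,945 mod 9 = 7.)

7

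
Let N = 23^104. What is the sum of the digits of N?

637

23^104 = 4165766717332139306998022986739468184033507551039428814620390957457014951099725024917677010084876007043500323032088714918238998592983029995841
Sum of its 142 digits: 637.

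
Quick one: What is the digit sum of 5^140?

5^140 = 71746481373430634031294954664443705921549411424077607513961896135157303433516062796115875244140625
Sum of its 98 digits: 403.

403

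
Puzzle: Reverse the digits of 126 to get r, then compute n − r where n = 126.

Reverse of 126 is 621.
126 − 621 = -495

-495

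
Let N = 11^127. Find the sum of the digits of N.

614

11^127 = 1806637477303822266716029385776065981415760142939585978224680412885250944775800039597192990791427632745591838584163460204851532926371
Sum of its 133 digits: 614.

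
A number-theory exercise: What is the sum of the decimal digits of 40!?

40! = 815915283247897734345611269596115894272000000000
Sum of its 48 digits: 189.

189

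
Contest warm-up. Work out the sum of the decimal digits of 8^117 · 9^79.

8^117 · 9^79 = 11134910324244210860004434269869787433630042943566970133860176467253078799758657358048195135426866212687855753030429637332177044060086755910134370973667926387493760498741330545999872
Sum of its 182 digits: 819.

819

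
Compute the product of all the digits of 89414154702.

8×9×4×1×4×1×5×4×7×0×2 = 0

0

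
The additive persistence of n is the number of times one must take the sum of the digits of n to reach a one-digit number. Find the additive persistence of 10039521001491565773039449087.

10039521001491565773039449087 → 113 → 5 (2 steps)

2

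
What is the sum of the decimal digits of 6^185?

6^185 = 907781485614490115411743104585427815580308544222313377884110763677355399489880410372486550881014192468019439355589741169051826476754823781810176
Sum of its 144 digits: 639.

639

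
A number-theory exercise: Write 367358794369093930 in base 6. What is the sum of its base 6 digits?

367358794369093930 in base 6 is 24425054540202021035334.
Digit sum: 2+4+4+2+5+0+5+4+5+4+0+2+0+2+0+2+1+0+3+5+3+3+4 = 60.

60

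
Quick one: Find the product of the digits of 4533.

180

4×5×3×3 = 180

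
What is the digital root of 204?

6

2+0+4 = 6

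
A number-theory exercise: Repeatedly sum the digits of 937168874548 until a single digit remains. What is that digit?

7

9+3+7+1+6+8+8+7+4+5+4+8 = 70
7+0 = 7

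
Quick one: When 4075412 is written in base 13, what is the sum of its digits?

56

4075412 in base 13 is AC8CB3.
Digit sum: 10+12+8+12+11+3 = 56.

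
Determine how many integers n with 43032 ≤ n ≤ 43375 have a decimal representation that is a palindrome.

4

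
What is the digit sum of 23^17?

92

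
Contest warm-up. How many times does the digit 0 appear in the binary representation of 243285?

243285 in base 2 is 111011011001010101.
The digit 0 appears 7 times.

7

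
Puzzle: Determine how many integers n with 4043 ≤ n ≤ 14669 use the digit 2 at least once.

3636

The integers in [4043, 14669] that use the digit 2 at least once: 4052, 4062, 4072, 4082, 4092, 4102, …, 14652, 14662.
3636 qualify.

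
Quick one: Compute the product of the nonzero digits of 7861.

7×8×6×1 = 336

336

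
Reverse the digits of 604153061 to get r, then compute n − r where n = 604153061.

443801655

Reverse of 604153061 is 160351406.
604153061 − 160351406 = 443801655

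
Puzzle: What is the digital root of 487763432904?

4+8+7+7+6+3+4+3+2+9+0+4 = 57
5+7 = 12
1+2 = 3

3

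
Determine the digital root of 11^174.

The digital root of n equals n mod 9 (or 9 when 9 | n), so we need 11^174 mod 9.
11^174 ≡ 1 (mod 9), so the digital root is 1.

1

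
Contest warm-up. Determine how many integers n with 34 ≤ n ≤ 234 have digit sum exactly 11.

The integers in [34, 234] that have digit sum exactly 11: 38, 47, 56, 65, 74, 83, …, 218, 227.
19 qualify.

19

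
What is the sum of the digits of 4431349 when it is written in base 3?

4431349 in base 3 is 22100010200001.
Digit sum: 2+2+1+0+0+0+1+0+2+0+0+0+0+1 = 9.

9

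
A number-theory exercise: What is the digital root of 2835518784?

6

2+8+3+5+5+1+8+7+8+4 = 51
5+1 = 6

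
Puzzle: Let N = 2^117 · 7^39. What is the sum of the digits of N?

314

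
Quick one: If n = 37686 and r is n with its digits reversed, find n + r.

106359

Reverse of 37686 is 68673.
37686 + 68673 = 106359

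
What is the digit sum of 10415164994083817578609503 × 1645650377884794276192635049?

198

10415164994083817578609503 × 1645650377884794276192635049 = 17139720208246515540205217224492920202967330962270647
Sum of its 53 digits: 198.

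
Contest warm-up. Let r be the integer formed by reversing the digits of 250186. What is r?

681052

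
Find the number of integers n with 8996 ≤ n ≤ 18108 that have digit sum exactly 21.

571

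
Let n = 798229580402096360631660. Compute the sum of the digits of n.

102

7+9+8+2+2+9+5+8+0+4+0+2+0+9+6+3+6+0+6+3+1+6+6+0 = 102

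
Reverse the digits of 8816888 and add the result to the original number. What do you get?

17703076

Reverse of 8816888 is 8886188.
8816888 + 8886188 = 17703076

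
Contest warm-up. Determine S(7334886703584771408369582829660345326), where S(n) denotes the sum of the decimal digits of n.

7+3+3+4+8+8+6+7+0+3+5+8+4+7+7+1+4+0+8+3+6+9+5+8+2+8+2+9+6+6+0+3+4+5+3+2+6 = 180

180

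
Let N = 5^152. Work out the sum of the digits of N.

466

5^152 = 17516230804060213386546619791123951641003274273456447146963353548622388533573257518582977354526519775390625
Sum of its 107 digits: 466.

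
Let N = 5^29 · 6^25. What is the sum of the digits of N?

72

5^29 · 6^25 = 5295553809018750000000000000000000000000
Sum of its 40 digits: 72.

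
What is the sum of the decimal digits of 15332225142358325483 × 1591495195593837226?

149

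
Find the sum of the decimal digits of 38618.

3+8+6+1+8 = 26

26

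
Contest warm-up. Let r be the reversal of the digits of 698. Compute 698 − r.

-198

Reverse of 698 is 896.
698 − 896 = -198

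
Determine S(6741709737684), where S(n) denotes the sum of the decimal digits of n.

6+7+4+1+7+0+9+7+3+7+6+8+4 = 69

69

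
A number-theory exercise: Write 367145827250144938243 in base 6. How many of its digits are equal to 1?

367145827250144938243 in base 6 is 205252224454435022155151511.
The digit 1 appears 5 times.

5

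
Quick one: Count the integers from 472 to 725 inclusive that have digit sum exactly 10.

14

The integers in [472, 725] that have digit sum exactly 10: 505, 514, 523, 532, 541, 550, …, 712, 721.
14 qualify.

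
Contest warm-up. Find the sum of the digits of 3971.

3+9+7+1 = 20

20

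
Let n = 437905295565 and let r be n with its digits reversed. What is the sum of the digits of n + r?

Reversal of 437905295565 is 565592509734; 437905295565 + 565592509734 = 1003497805299.
Digit sum of 1003497805299: 1+0+0+3+4+9+7+8+0+5+2+9+9 = 57.

57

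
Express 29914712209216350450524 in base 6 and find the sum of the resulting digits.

29914712209216350450524 in base 6 is 45121135430510142503503205432.
Digit sum: 4+5+1+2+1+1+3+5+4+3+0+5+1+0+1+4+2+5+0+3+5+0+3+2+0+5+4+3+2 = 74.

74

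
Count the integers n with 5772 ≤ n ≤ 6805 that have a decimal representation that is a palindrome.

The integers in [5772, 6805] that have a decimal representation that is a palindrome: 5775, 5885, 5995, 6006, 6116, 6226, …, 6666, 6776.
11 qualify.

11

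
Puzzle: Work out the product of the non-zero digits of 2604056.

2×6×4×5×6 = 1440

1440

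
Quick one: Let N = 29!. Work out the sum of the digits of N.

29! = 8841761993739701954543616000000
Sum of its 31 digits: 126.

126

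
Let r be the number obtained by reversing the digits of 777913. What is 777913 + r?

Reverse of 777913 is 319777.
777913 + 319777 = 1097690

1097690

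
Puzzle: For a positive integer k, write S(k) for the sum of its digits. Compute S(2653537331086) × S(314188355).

1976

S(2653537331086) = 2+6+5+3+5+3+7+3+3+1+0+8+6 = 52.
S(314188355) = 3+1+4+1+8+8+3+5+5 = 38.
52 · 38 = 1976.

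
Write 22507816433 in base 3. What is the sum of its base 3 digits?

27

22507816433 in base 3 is 2011002121102112122212.
Digit sum: 2+0+1+1+0+0+2+1+2+1+1+0+2+1+1+2+1+2+2+2+1+2 = 27.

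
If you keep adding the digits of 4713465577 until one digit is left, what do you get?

4+7+1+3+4+6+5+5+7+7 = 49
4+9 = 13
1+3 = 4
(Equivalently, 4713465577 mod 9 = 4.)

4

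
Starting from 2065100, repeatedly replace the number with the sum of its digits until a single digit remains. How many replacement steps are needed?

2

2065100 → 14 → 5 (2 steps)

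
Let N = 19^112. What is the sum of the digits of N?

19^112 = 166112879538138021398639817119377060279394249953932395501397613136768531800743796516981737800200615448521754948665790225168890171615579967924161
Sum of its 144 digits: 667.

667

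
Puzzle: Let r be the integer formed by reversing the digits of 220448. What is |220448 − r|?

Reverse of 220448 is 844022.
|220448 − 844022| = 623574

623574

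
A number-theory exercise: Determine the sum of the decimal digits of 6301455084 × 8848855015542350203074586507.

180

6301455084 × 8848855015542350203074586507 = 55760662425268241704472785575732951588
Sum of its 38 digits: 180.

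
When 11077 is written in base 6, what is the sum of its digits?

11077 in base 6 is 123141.
Digit sum: 1+2+3+1+4+1 = 12.

12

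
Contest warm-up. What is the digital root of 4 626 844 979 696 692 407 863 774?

8

4+6+2+6+8+4+4+9+7+9+6+9+6+6+9+2+4+0+7+8+6+3+7+7+4 = 143
1+4+3 = 8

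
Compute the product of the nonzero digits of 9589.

9×5×8×9 = 3240

3240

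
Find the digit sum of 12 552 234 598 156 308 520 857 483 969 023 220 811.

154

1+2+5+5+2+2+3+4+5+9+8+1+5+6+3+0+8+5+2+0+8+5+7+4+8+3+9+6+9+0+2+3+2+2+0+8+1+1 = 154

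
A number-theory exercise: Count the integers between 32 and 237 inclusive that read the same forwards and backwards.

21

The integers in [32, 237] that read the same forwards and backwards: 33, 44, 55, 66, 77, 88, …, 222, 232.
21 qualify.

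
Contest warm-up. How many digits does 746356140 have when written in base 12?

746356140 in base 12 is 189B53090, which has 9 digits.

9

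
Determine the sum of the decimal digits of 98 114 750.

9+8+1+1+4+7+5+0 = 35

35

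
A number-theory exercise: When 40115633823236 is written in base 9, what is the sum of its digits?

44

40115633823236 in base 9 is 167030414325242.
Digit sum: 1+6+7+0+3+0+4+1+4+3+2+5+2+4+2 = 44.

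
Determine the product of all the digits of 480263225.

4×8×0×2×6×3×2×2×5 = 0

0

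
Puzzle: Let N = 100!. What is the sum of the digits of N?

648

100! = 93326215443944152681699238856266700490715968264381621468592963895217599993229915608941463976156518286253697920827223758251185210916864000000000000000000000000
Sum of its 158 digits: 648.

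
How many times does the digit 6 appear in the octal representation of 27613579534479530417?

3

27613579534479530417 in base 8 is 2774671104423151414661.
The digit 6 appears 3 times.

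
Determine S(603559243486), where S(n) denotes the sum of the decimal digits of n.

6+0+3+5+5+9+2+4+3+4+8+6 = 55

55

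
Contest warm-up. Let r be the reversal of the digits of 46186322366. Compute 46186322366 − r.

-20136045798

Reverse of 46186322366 is 66322368164.
46186322366 − 66322368164 = -20136045798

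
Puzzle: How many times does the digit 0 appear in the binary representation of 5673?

5673 in base 2 is 1011000101001.
The digit 0 appears 7 times.

7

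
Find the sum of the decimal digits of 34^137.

1003

34^137 = 649548575671512179477265138282278968180437148563244640663344688298415366427090151545374608488983468730329060060616067400933059647715739469567303808668183699678537688800852300766620184707495375918973136817618944
Sum of its 210 digits: 1003.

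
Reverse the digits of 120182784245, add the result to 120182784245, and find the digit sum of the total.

52

Reversal of 120182784245 is 542487281021; 120182784245 + 542487281021 = 662670065266.
Digit sum of 662670065266: 6+6+2+6+7+0+0+6+5+2+6+6 = 52.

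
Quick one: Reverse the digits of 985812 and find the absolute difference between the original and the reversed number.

Reverse of 985812 is 218589.
|985812 − 218589| = 767223

767223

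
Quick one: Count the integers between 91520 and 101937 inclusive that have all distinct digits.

2514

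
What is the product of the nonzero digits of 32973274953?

8573040

3×2×9×7×3×2×7×4×9×5×3 = 8573040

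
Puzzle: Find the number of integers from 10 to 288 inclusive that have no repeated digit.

The integers in [10, 288] that have no repeated digit: 10, 12, 13, 14, 15, 16, …, 286, 287.
216 qualify.

216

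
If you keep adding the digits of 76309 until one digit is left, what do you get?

7

7+6+3+0+9 = 25
2+5 = 7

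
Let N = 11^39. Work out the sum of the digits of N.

188

11^39 = 41144777789250865278081232758997200423491
Sum of its 41 digits: 188.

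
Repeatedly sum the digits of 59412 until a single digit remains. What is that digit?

3

5+9+4+1+2 = 21
2+1 = 3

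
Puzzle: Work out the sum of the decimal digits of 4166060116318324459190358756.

114

4+1+6+6+0+6+0+1+1+6+3+1+8+3+2+4+4+5+9+1+9+0+3+5+8+7+5+6 = 114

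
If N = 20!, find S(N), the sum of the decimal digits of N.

20! = 2432902008176640000
Sum of its 19 digits: 54.

54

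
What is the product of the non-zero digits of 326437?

3024

3×2×6×4×3×7 = 3024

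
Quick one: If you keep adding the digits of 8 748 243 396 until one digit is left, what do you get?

8+7+4+8+2+4+3+3+9+6 = 54
5+4 = 9

9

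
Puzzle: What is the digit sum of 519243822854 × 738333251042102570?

519243822854 × 738333251042102570 = 383374979811323417752778134780
Sum of its 30 digits: 142.

142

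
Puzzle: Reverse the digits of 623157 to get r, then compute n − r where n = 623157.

Reverse of 623157 is 751326.
623157 − 751326 = -128169

-128169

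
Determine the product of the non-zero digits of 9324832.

9×3×2×4×8×3×2 = 10368

10368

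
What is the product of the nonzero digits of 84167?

1344

8×4×1×6×7 = 1344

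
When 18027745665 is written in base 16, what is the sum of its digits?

18027745665 in base 16 is 432899181.
Digit sum: 4+3+2+8+9+9+1+8+1 = 45.

45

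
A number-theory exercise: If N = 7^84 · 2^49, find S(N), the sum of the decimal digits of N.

353

7^84 · 2^49 = 54790485498175153254341535291643719142473110504516222270871191559746066868900422746112
Sum of its 86 digits: 353.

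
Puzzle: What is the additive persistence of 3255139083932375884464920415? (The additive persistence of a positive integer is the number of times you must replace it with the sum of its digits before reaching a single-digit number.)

3255139083932375884464920415 → 123 → 6 (2 steps)

2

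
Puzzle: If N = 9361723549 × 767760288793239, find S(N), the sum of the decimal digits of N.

9361723549 × 767760288793239 = 7187559575582706338285211
Sum of its 25 digits: 120.

120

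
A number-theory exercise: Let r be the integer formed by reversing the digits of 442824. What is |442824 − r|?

14580

Reverse of 442824 is 428244.
|442824 − 428244| = 14580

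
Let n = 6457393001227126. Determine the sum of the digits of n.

58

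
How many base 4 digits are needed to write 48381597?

48381597 in base 4 is 2320203322131, which has 13 digits.

13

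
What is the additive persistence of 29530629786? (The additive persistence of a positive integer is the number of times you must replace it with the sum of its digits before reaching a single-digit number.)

29530629786 → 57 → 12 → 3 (3 steps)

3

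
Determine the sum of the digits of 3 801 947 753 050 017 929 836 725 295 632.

3+8+0+1+9+4+7+7+5+3+0+5+0+0+1+7+9+2+9+8+3+6+7+2+5+2+9+5+6+3+2 = 138

138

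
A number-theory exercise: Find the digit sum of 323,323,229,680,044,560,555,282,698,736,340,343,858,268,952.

3+2+3+3+2+3+2+2+9+6+8+0+0+4+4+5+6+0+5+5+5+2+8+2+6+9+8+7+3+6+3+4+0+3+4+3+8+5+8+2+6+8+9+5+2 = 198

198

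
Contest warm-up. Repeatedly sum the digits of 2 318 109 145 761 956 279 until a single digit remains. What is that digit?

2+3+1+8+1+0+9+1+4+5+7+6+1+9+5+6+2+7+9 = 86
8+6 = 14
1+4 = 5
(Equivalently, 2 318 109 145 761 956 279 mod 9 = 5.)

5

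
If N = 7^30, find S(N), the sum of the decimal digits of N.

7^30 = 22539340290692258087863249
Sum of its 26 digits: 118.

118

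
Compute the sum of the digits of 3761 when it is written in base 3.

9

3761 in base 3 is 12011022.
Digit sum: 1+2+0+1+1+0+2+2 = 9.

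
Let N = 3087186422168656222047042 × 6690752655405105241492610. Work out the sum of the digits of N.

228

3087186422168656222047042 × 6690752655405105241492610 = 20655600751855522876528855921299528204289715359620
Sum of its 50 digits: 228.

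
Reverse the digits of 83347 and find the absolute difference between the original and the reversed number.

9009

Reverse of 83347 is 74338.
|83347 − 74338| = 9009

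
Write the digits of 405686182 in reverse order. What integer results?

Reversing 405686182 gives 281686504.

281686504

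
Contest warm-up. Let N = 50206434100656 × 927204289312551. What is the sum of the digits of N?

50206434100656 × 927204289312551 = 46551621049216172098178133456
Sum of its 29 digits: 117.

117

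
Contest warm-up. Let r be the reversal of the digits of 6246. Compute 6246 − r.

-180

Reverse of 6246 is 6426.
6246 − 6426 = -180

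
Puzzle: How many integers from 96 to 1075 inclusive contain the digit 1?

328

The integers in [96, 1075] that contain the digit 1: 100, 101, 102, 103, 104, 105, …, 1074, 1075.
328 qualify.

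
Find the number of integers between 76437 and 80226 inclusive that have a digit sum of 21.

109

The integers in [76437, 80226] that have a digit sum of 21: 76440, 76503, 76512, 76521, 76530, 76602, …, 80184, 80193.
109 qualify.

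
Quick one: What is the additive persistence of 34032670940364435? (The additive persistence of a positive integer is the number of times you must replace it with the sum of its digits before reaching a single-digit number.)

2

34032670940364435 → 63 → 9 (2 steps)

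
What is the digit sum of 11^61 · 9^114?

11^61 · 9^114 = 20351661506114037354241164453491229566678377387616104031752205784132771224069499055878723923466266429066598174558267185917275224764026728634051825034953221618553601672008171
Sum of its 173 digits: 729.

729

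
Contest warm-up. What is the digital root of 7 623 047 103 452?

8

7+6+2+3+0+4+7+1+0+3+4+5+2 = 44
4+4 = 8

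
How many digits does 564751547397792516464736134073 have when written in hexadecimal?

25

564751547397792516464736134073 in base 16 is 720CF87EA296EEB364C32E3B9, which has 25 digits.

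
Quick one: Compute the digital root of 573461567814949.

5+7+3+4+6+1+5+6+7+8+1+4+9+4+9 = 79
7+9 = 16
1+6 = 7
(Equivalently, 573461567814949 mod 9 = 7.)

7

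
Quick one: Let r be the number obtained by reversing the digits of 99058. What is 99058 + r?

Reverse of 99058 is 85099.
99058 + 85099 = 184157

184157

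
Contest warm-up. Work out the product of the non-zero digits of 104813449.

13824

1×4×8×1×3×4×4×9 = 13824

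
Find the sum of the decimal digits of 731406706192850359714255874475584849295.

7+3+1+4+0+6+7+0+6+1+9+2+8+5+0+3+5+9+7+1+4+2+5+5+8+7+4+4+7+5+5+8+4+8+4+9+2+9+5 = 189

189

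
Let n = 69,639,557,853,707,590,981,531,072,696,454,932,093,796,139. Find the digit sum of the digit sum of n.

9

First digit sum: 225.
2+2+5 = 9.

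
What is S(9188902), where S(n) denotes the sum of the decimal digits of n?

37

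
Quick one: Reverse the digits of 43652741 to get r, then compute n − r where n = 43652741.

28927107

Reverse of 43652741 is 14725634.
43652741 − 14725634 = 28927107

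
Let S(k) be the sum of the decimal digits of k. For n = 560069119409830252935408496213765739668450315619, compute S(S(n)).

First digit sum: 215.
2+1+5 = 8.

8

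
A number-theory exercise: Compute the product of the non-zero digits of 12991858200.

103680

1×2×9×9×1×8×5×8×2 = 103680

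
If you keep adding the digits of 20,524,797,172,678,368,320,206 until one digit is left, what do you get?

2+0+5+2+4+7+9+7+1+7+2+6+7+8+3+6+8+3+2+0+2+0+6 = 97
9+7 = 16
1+6 = 7
(Equivalently, 20,524,797,172,678,368,320,206 mod 9 = 7.)

7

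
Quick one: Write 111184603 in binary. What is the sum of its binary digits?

111184603 in base 2 is 110101000001000101011011011.
Digit sum: 1+1+0+1+0+1+0+0+0+0+0+1+0+0+0+1+0+1+0+1+1+0+1+1+0+1+1 = 13.

13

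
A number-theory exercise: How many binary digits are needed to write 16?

16 in base 2 is 10000, which has 5 digits.

5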